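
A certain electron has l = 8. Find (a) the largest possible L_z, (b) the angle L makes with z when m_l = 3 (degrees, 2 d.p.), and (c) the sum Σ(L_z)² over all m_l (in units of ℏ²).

L_z,max = 8ℏ; θ(m_l=3) ≈ 69.30°; Σ(L_z)² = 408 ℏ²

L_z,max = lℏ = 8ℏ.
For m_l = 3: cos θ = 3/√72, θ ≈ 69.30°.
Σ m_l² = 408, so Σ(L_z)² = 408 ℏ².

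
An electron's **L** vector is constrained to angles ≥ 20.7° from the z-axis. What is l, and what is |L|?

l = 7, |L| = 2√14 ℏ ≈ 7.483ℏ

At minimum angle, m_l = l, so cos θ = l/√(l(l+1)); cos²θ = l/(l+1) = 0.8751.
l = cos²θ/sin²θ ≈ 7.
Then |L| = ℏ√(7·8) = 2√14 ℏ.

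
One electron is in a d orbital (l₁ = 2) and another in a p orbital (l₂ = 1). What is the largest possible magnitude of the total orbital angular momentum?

L runs from |2 − 1| = 1 to 2 + 1 = 3.
L ∈ {1, 2, 3}.
The largest magnitude corresponds to L = 3: |L_tot| = ℏ√(3·4) = 2√3 ℏ.

|L_tot|_max = 2√3 ℏ ≈ 3.464ℏ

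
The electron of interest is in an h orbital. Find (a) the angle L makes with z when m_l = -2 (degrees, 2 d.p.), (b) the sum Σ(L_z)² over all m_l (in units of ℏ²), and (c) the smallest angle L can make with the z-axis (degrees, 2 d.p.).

θ(m_l=-2) ≈ 111.42°; Σ(L_z)² = 110 ℏ²; θ_min ≈ 24.09°

An h state has l = 5.
For m_l = -2: cos θ = -2/√30, θ ≈ 111.42°.
Σ m_l² = 110, so Σ(L_z)² = 110 ℏ².
cos θ_min = 5/√30, so θ_min ≈ 24.09°.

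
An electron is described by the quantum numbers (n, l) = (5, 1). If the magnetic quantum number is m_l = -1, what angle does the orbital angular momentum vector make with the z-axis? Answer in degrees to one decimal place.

θ ≈ 135.0°

|L|² = l(l+1)ℏ² = 2ℏ², so |L| = √2 ℏ.
L_z = m_l ℏ = −1ℏ.
cos θ = L_z/|L| = -1/√2, so θ ≈ 135.0°.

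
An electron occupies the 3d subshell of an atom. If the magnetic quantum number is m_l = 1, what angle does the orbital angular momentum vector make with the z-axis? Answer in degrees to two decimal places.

θ ≈ 65.91°

3d means n = 3, l = 2.
|L| = ℏ√(l(l+1)) = √6 ℏ.
L_z = m_l ℏ = 1ℏ.
cos θ = L_z/|L| = 1/√6, so θ ≈ 65.91°.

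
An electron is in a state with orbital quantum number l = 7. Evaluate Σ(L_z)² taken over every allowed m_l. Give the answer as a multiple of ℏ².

Σ(L_z)² = 280 ℏ²

m_l ∈ {-7, -6, -5, -4, -3, -2, -1, 0, 1, 2, 3, 4, 5, 6, 7}.
Σ m_l² = l(l+1)(2l+1)/3 = 7·8·15/3 = 280.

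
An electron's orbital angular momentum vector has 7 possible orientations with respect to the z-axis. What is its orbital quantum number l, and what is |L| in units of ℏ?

Since there are 2l+1 = 7 values of m_l, l = 3.
Then |L| = √(l(l+1)) ℏ = 2√3 ℏ.

l = 3, |L| = 2√3 ℏ ≈ 3.464ℏ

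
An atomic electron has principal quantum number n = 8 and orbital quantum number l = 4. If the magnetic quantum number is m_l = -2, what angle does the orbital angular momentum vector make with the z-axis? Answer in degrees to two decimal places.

|L| = √(l(l+1)) ℏ = 2√5 ℏ.
L_z = m_l ℏ = −2ℏ.
cos θ = L_z/|L| = -2/√20, so θ ≈ 116.57°.

θ ≈ 116.57°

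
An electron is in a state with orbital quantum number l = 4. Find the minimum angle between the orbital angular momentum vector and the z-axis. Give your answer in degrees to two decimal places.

θ_min ≈ 26.57°

|L|² = l(l+1)ℏ² = 20ℏ², so |L| = 2√5 ℏ.
The smallest angle corresponds to the largest L_z, i.e. m_l = l = 4, giving L_z = 4ℏ.
cos θ_min = 4/√20, so θ_min ≈ 26.57°.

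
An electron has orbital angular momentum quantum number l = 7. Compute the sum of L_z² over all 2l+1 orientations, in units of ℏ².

Σ(L_z)² = 280 ℏ²

The allowed m_l values are -7, -6, -5, -4, -3, -2, -1, 0, 1, 2, 3, 4, 5, 6, 7.
Summing m² from −7 to 7: Σ m_l² = 280.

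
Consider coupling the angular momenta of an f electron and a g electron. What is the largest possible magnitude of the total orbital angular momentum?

|L_tot|_max = 2√14 ℏ ≈ 7.483ℏ

By the triangle rule, |l₁ − l₂| ≤ L ≤ l₁ + l₂.
Allowed values: L = 1, 2, 3, 4, 5, 6, 7.
The largest magnitude corresponds to L = 7: |L_tot| = ℏ√(7·8) = 2√14 ℏ.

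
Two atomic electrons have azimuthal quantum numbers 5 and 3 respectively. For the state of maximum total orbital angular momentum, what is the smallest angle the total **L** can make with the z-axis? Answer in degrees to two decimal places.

L runs from |5 − 3| = 2 to 5 + 3 = 8.
Allowed values: L = 2, 3, 4, 5, 6, 7, 8.
The maximum is L = 8, with |L_tot| = ℏ√(8·9) = 6√2 ℏ.
The minimum angle with z is arccos(8/√72) ≈ 19.47°.

θ_min ≈ 19.47°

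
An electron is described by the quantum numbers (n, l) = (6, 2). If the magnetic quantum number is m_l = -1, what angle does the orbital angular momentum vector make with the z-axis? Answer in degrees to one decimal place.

θ ≈ 114.1°

|L| = √(l(l+1)) ℏ = √6 ℏ.
L_z = m_l ℏ = −1ℏ.
cos θ = L_z/|L| = -1/√6, so θ ≈ 114.1°.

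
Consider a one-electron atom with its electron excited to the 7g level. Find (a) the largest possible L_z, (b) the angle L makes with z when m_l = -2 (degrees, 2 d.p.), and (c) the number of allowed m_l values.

The 7g level has l = 4.
L_z,max = lℏ = 4ℏ.
For m_l = -2: cos θ = -2/√20, θ ≈ 116.57°.
There are 2l+1 = 9 values of m_l.

L_z,max = 4ℏ; θ(m_l=-2) ≈ 116.57°; 9 values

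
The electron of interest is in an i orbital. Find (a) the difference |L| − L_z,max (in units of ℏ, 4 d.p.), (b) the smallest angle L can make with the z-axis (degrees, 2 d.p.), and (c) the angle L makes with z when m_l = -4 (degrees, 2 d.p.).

|L|−L_z,max ≈ 0.4807ℏ; θ_min ≈ 22.21°; θ(m_l=-4) ≈ 128.11°

The letter i corresponds to l = 6.
|L| − L_z,max = (√42 − 6)ℏ ≈ 0.4807ℏ.
cos θ_min = 6/√42, so θ_min ≈ 22.21°.
For m_l = -4: cos θ = -4/√42, θ ≈ 128.11°.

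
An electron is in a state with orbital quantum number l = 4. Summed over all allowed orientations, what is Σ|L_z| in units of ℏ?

The allowed m_l values are -4, -3, -2, -1, 0, 1, 2, 3, 4.
Σ|m_l| = 2·4(4+1)/2 = 20.

Σ|L_z| = 20 ℏ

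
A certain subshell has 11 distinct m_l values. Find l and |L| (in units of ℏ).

l = 5, |L| = √30 ℏ ≈ 5.477ℏ

11 = 2l + 1, so l = (11−1)/2 = 5.
|L| = ℏ√(l(l+1)) = ℏ√(5·6) = √30 ℏ.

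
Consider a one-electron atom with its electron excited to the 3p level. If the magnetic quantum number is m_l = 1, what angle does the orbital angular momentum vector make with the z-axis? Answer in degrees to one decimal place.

θ ≈ 45.0°

The 3p level has l = 1.
|L|² = l(l+1)ℏ² = 2ℏ², so |L| = √2 ℏ.
L_z = m_l ℏ = 1ℏ.
cos θ = L_z/|L| = 1/√2, so θ ≈ 45.0°.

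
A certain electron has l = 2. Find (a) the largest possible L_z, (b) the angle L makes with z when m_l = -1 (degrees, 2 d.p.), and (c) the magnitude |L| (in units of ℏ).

L_z,max = 2ℏ; θ(m_l=-1) ≈ 114.09°; |L| = √6 ℏ ≈ 2.449ℏ

L_z,max = lℏ = 2ℏ.
For m_l = -1: cos θ = -1/√6, θ ≈ 114.09°.
|L| = ℏ√(2·3) = √6 ℏ ≈ 2.449ℏ.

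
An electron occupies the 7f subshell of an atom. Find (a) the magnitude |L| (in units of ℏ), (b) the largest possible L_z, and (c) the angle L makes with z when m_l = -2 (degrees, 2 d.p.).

7f means n = 7, l = 3.
|L| = ℏ√(3·4) = 2√3 ℏ ≈ 3.464ℏ.
L_z,max = lℏ = 3ℏ.
For m_l = -2: cos θ = -2/√12, θ ≈ 125.26°.

|L| = 2√3 ℏ ≈ 3.464ℏ; L_z,max = 3ℏ; θ(m_l=-2) ≈ 125.26°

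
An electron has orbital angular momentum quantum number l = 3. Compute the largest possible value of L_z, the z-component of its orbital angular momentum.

L_z = m_l ℏ with m_l ∈ {−3, …, 3}; the maximum is m_l = 3.

L_z,max = 3ℏ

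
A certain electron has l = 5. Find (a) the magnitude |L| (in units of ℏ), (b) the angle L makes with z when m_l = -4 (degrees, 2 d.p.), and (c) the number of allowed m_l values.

|L| = ℏ√(5·6) = √30 ℏ ≈ 5.477ℏ.
For m_l = -4: cos θ = -4/√30, θ ≈ 136.91°.
There are 2l+1 = 11 values of m_l.

|L| = √30 ℏ ≈ 5.477ℏ; θ(m_l=-4) ≈ 136.91°; 11 values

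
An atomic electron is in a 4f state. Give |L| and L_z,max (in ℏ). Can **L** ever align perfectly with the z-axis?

No: L_z,max = 3ℏ < |L| = 2√3 ℏ ≈ 3.464ℏ

The 4f subshell has l = 3.
|L| = 2√3 ℏ ≈ 3.4641ℏ, while L_z,max = lℏ = 3ℏ.
Since |L| > L_z,max, the vector can never point exactly along z; the closest it comes is θ_min = arccos(3/√12) ≈ 30.0°.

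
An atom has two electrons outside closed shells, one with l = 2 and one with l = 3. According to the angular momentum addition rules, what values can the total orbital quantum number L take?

L = 1, 2, 3, 4, 5

The total orbital quantum number L ranges from |l₁ − l₂| to l₁ + l₂ in integer steps.
L ∈ {1, 2, 3, 4, 5}.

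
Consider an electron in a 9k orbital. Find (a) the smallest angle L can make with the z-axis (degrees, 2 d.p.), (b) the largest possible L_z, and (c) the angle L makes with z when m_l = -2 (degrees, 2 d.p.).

θ_min ≈ 20.70°; L_z,max = 7ℏ; θ(m_l=-2) ≈ 105.50°

For 9k, l = 7.
cos θ_min = 7/√56, so θ_min ≈ 20.70°.
L_z,max = lℏ = 7ℏ.
For m_l = -2: cos θ = -2/√56, θ ≈ 105.50°.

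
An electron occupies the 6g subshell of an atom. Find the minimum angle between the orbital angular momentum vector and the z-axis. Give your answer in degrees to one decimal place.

For 6g, l = 4.
|L| = √(l(l+1)) ℏ = 2√5 ℏ.
The smallest angle corresponds to the largest L_z, i.e. m_l = l = 4, giving L_z = 4ℏ.
cos θ_min = 4/√20, so θ_min ≈ 26.6°.

θ_min ≈ 26.6°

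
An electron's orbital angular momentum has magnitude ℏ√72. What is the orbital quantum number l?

l = 8

Since |L|² = l(l+1)ℏ², l(l+1) = 72.
l² + l − 72 = 0 ⇒ l = 8.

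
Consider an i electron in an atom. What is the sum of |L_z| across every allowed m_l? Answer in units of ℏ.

An i state has l = 6.
The allowed m_l values are -6, -5, -4, -3, -2, -1, 0, 1, 2, 3, 4, 5, 6.
Σ|m_l| = 2·6(6+1)/2 = 42.

Σ|L_z| = 42 ℏ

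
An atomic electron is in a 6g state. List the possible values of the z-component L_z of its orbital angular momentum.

6g means n = 6, l = 4.
L_z = m_l ℏ with m_l ranging from −l to +l in integer steps.
For l = 4: m_l ∈ {-4, -3, -2, -1, 0, 1, 2, 3, 4}.

L_z ∈ {−4ℏ, −3ℏ, −2ℏ, −ℏ, 0, ℏ, 2ℏ, 3ℏ, 4ℏ}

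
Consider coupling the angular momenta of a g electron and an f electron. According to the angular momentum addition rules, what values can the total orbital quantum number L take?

L runs from |4 − 3| = 1 to 4 + 3 = 7.
Allowed values: L = 1, 2, 3, 4, 5, 6, 7.

L = 1, 2, 3, 4, 5, 6, 7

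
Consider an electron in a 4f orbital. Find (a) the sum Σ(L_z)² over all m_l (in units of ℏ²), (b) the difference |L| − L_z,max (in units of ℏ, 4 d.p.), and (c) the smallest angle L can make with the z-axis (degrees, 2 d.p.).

4f means n = 4, l = 3.
Σ m_l² = 28, so Σ(L_z)² = 28 ℏ².
|L| − L_z,max = (2√3 − 3)ℏ ≈ 0.4641ℏ.
cos θ_min = 3/√12, so θ_min ≈ 30.00°.

Σ(L_z)² = 28 ℏ²; |L|−L_z,max ≈ 0.4641ℏ; θ_min ≈ 30.00°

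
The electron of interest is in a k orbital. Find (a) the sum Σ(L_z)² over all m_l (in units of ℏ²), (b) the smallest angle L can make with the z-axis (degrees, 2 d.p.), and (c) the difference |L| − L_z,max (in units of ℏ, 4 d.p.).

Σ(L_z)² = 280 ℏ²; θ_min ≈ 20.70°; |L|−L_z,max ≈ 0.4833ℏ

The letter k corresponds to l = 7.
Σ m_l² = 280, so Σ(L_z)² = 280 ℏ².
cos θ_min = 7/√56, so θ_min ≈ 20.70°.
|L| − L_z,max = (2√14 − 7)ℏ ≈ 0.4833ℏ.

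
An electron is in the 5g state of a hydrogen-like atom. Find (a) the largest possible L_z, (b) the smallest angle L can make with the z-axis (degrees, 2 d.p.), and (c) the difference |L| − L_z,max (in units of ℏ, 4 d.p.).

L_z,max = 4ℏ; θ_min ≈ 26.57°; |L|−L_z,max ≈ 0.4721ℏ

5g means n = 5, l = 4.
L_z,max = lℏ = 4ℏ.
cos θ_min = 4/√20, so θ_min ≈ 26.57°.
|L| − L_z,max = (2√5 − 4)ℏ ≈ 0.4721ℏ.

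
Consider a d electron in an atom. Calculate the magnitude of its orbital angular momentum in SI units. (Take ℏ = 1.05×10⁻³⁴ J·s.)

For a d orbital, l = 2.
|L| = ℏ√(l(l+1)) = ℏ√(2·3) = √6 ℏ
Numerically, |L| = 2.449 × (1.05×10⁻³⁴ J·s) = 2.57×10⁻³⁴ J·s.

|L| = 2.57×10⁻³⁴ J·s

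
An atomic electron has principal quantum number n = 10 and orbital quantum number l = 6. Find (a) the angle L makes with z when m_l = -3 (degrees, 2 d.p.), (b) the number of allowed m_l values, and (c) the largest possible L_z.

θ(m_l=-3) ≈ 117.58°; 13 values; L_z,max = 6ℏ

For m_l = -3: cos θ = -3/√42, θ ≈ 117.58°.
There are 2l+1 = 13 values of m_l.
L_z,max = lℏ = 6ℏ.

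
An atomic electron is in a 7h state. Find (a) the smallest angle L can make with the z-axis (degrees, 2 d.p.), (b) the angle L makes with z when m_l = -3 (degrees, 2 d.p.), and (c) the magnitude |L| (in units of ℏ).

7h means n = 7, l = 5.
cos θ_min = 5/√30, so θ_min ≈ 24.09°.
For m_l = -3: cos θ = -3/√30, θ ≈ 123.21°.
|L| = ℏ√(5·6) = √30 ℏ ≈ 5.477ℏ.

θ_min ≈ 24.09°; θ(m_l=-3) ≈ 123.21°; |L| = √30 ℏ ≈ 5.477ℏ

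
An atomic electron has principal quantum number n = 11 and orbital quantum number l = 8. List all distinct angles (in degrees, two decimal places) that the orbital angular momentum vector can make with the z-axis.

|L|² = l(l+1)ℏ² = 72ℏ², so |L| = 6√2 ℏ.
cos θ = m_l/√72 for each m_l ∈ {-8, -7, -6, -5, -4, -3, -2, -1, 0, 1, 2, 3, 4, 5, 6, 7, 8}.

θ ∈ {19.47°, 34.42°, 45.00°, 53.90°, 61.87°, 69.30°, 76.37°, 83.23°, 90.00°, 96.77°, 103.63°, 110.70°, 118.13°, 126.10°, 135.00°, 145.58°, 160.53°}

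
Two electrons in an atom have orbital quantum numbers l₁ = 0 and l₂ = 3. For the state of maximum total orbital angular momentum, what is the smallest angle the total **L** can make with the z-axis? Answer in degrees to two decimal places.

By the triangle rule, |l₁ − l₂| ≤ L ≤ l₁ + l₂.
So L can be 3.
The maximum is L = 3, with |L_tot| = ℏ√(3·4) = 2√3 ℏ.
The minimum angle with z is arccos(3/√12) ≈ 30.00°.

θ_min ≈ 30.00°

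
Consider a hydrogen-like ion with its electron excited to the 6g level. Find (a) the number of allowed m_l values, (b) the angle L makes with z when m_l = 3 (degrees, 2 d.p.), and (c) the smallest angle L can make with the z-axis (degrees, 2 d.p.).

The 6g level has l = 4.
There are 2l+1 = 9 values of m_l.
For m_l = 3: cos θ = 3/√20, θ ≈ 47.87°.
cos θ_min = 4/√20, so θ_min ≈ 26.57°.

9 values; θ(m_l=3) ≈ 47.87°; θ_min ≈ 26.57°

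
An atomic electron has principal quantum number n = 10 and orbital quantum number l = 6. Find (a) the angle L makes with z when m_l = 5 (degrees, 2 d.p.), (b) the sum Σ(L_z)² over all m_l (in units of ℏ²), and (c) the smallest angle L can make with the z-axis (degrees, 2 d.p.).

For m_l = 5: cos θ = 5/√42, θ ≈ 39.51°.
Σ m_l² = 182, so Σ(L_z)² = 182 ℏ².
cos θ_min = 6/√42, so θ_min ≈ 22.21°.

θ(m_l=5) ≈ 39.51°; Σ(L_z)² = 182 ℏ²; θ_min ≈ 22.21°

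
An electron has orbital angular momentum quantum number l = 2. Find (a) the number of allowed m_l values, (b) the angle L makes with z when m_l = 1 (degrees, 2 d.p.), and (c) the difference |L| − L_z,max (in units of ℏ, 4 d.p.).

5 values; θ(m_l=1) ≈ 65.91°; |L|−L_z,max ≈ 0.4495ℏ

There are 2l+1 = 5 values of m_l.
For m_l = 1: cos θ = 1/√6, θ ≈ 65.91°.
|L| − L_z,max = (√6 − 2)ℏ ≈ 0.4495ℏ.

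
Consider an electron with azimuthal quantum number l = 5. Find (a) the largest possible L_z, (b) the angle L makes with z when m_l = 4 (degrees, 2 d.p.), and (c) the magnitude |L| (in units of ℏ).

L_z,max = 5ℏ; θ(m_l=4) ≈ 43.09°; |L| = √30 ℏ ≈ 5.477ℏ

L_z,max = lℏ = 5ℏ.
For m_l = 4: cos θ = 4/√30, θ ≈ 43.09°.
|L| = ℏ√(5·6) = √30 ℏ ≈ 5.477ℏ.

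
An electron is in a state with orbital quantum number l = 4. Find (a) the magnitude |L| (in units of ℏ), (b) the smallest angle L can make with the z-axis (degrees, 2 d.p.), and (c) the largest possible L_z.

|L| = 2√5 ℏ ≈ 4.472ℏ; θ_min ≈ 26.57°; L_z,max = 4ℏ

|L| = ℏ√(4·5) = 2√5 ℏ ≈ 4.472ℏ.
cos θ_min = 4/√20, so θ_min ≈ 26.57°.
L_z,max = lℏ = 4ℏ.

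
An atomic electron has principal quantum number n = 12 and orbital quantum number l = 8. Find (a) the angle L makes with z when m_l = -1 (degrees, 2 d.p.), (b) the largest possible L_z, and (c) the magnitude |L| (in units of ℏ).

For m_l = -1: cos θ = -1/√72, θ ≈ 96.77°.
L_z,max = lℏ = 8ℏ.
|L| = ℏ√(8·9) = 6√2 ℏ ≈ 8.485ℏ.

θ(m_l=-1) ≈ 96.77°; L_z,max = 8ℏ; |L| = 6√2 ℏ ≈ 8.485ℏ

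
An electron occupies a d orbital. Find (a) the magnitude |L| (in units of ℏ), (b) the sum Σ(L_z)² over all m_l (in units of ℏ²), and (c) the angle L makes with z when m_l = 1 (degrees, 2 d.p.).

|L| = √6 ℏ ≈ 2.449ℏ; Σ(L_z)² = 10 ℏ²; θ(m_l=1) ≈ 65.91°

For a d orbital, l = 2.
|L| = ℏ√(2·3) = √6 ℏ ≈ 2.449ℏ.
Σ m_l² = 10, so Σ(L_z)² = 10 ℏ².
For m_l = 1: cos θ = 1/√6, θ ≈ 65.91°.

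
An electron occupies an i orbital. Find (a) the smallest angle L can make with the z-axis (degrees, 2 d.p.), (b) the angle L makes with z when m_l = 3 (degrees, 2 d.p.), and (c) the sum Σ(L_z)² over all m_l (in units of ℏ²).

For an i orbital, l = 6.
cos θ_min = 6/√42, so θ_min ≈ 22.21°.
For m_l = 3: cos θ = 3/√42, θ ≈ 62.42°.
Σ m_l² = 182, so Σ(L_z)² = 182 ℏ².

θ_min ≈ 22.21°; θ(m_l=3) ≈ 62.42°; Σ(L_z)² = 182 ℏ²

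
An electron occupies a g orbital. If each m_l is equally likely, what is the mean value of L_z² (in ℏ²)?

A g state has l = 4.
m_l runs from −4 to 4, i.e. {-4, -3, -2, -1, 0, 1, 2, 3, 4}.
⟨L_z²⟩ = ℏ²·l(l+1)/3 = 6.667ℏ².

⟨L_z²⟩ = 6.667 ℏ²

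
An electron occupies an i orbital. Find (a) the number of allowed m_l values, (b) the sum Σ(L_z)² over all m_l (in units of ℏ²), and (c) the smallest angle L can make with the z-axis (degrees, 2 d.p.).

For an i orbital, l = 6.
There are 2l+1 = 13 values of m_l.
Σ m_l² = 182, so Σ(L_z)² = 182 ℏ².
cos θ_min = 6/√42, so θ_min ≈ 22.21°.

13 values; Σ(L_z)² = 182 ℏ²; θ_min ≈ 22.21°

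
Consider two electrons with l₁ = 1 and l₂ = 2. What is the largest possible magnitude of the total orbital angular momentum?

L runs from |1 − 2| = 1 to 1 + 2 = 3.
L ∈ {1, 2, 3}.
The largest magnitude corresponds to L = 3: |L_tot| = ℏ√(3·4) = 2√3 ℏ.

|L_tot|_max = 2√3 ℏ ≈ 3.464ℏ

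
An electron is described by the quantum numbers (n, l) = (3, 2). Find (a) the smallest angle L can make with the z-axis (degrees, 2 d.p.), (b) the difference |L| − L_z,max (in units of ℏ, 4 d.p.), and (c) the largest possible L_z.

θ_min ≈ 35.26°; |L|−L_z,max ≈ 0.4495ℏ; L_z,max = 2ℏ

cos θ_min = 2/√6, so θ_min ≈ 35.26°.
|L| − L_z,max = (√6 − 2)ℏ ≈ 0.4495ℏ.
L_z,max = lℏ = 2ℏ.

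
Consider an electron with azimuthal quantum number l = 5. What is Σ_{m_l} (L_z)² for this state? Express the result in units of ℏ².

Σ(L_z)² = 110 ℏ²

m_l ∈ {-5, -4, -3, -2, -1, 0, 1, 2, 3, 4, 5}.
Σ m_l² = 2·(1 + 4 + 9 + 16 + 25) = 110.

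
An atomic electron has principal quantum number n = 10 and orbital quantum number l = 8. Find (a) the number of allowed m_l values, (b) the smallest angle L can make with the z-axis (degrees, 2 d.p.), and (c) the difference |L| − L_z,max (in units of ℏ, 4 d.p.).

There are 2l+1 = 17 values of m_l.
cos θ_min = 8/√72, so θ_min ≈ 19.47°.
|L| − L_z,max = (6√2 − 8)ℏ ≈ 0.4853ℏ.

17 values; θ_min ≈ 19.47°; |L|−L_z,max ≈ 0.4853ℏ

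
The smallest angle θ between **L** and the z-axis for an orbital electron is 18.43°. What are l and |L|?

l = 9, |L| = 3√10 ℏ ≈ 9.487ℏ

cos²θ_min = l/(l+1) = 0.9001.
Thus l = 0.9001/(1 − 0.9001) ≈ 9.
Then |L| = ℏ√(9·10) = 3√10 ℏ.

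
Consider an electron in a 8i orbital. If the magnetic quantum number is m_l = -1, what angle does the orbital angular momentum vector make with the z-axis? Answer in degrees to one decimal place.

θ ≈ 98.9°

For 8i, l = 6.
|L| = √(l(l+1)) ℏ = √42 ℏ.
L_z = m_l ℏ = −1ℏ.
cos θ = L_z/|L| = -1/√42, so θ ≈ 98.9°.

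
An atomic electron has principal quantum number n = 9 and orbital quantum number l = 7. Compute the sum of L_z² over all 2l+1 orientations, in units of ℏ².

m_l ∈ {-7, -6, -5, -4, -3, -2, -1, 0, 1, 2, 3, 4, 5, 6, 7}.
Σ m_l² = l(l+1)(2l+1)/3 = 7·8·15/3 = 280.

Σ(L_z)² = 280 ℏ²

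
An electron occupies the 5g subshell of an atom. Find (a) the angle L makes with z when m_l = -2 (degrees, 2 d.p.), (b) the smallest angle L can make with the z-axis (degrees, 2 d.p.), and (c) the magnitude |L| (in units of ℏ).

θ(m_l=-2) ≈ 116.57°; θ_min ≈ 26.57°; |L| = 2√5 ℏ ≈ 4.472ℏ

For 5g, l = 4.
For m_l = -2: cos θ = -2/√20, θ ≈ 116.57°.
cos θ_min = 4/√20, so θ_min ≈ 26.57°.
|L| = ℏ√(4·5) = 2√5 ℏ ≈ 4.472ℏ.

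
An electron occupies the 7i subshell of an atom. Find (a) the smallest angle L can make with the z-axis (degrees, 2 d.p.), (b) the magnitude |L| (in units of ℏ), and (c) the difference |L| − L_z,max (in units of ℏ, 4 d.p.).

θ_min ≈ 22.21°; |L| = √42 ℏ ≈ 6.481ℏ; |L|−L_z,max ≈ 0.4807ℏ

For 7i, l = 6.
cos θ_min = 6/√42, so θ_min ≈ 22.21°.
|L| = ℏ√(6·7) = √42 ℏ ≈ 6.481ℏ.
|L| − L_z,max = (√42 − 6)ℏ ≈ 0.4807ℏ.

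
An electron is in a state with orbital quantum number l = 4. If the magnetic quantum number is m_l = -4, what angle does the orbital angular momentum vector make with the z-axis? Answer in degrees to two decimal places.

|L| = ℏ√(l(l+1)) = 2√5 ℏ.
L_z = m_l ℏ = −4ℏ.
cos θ = L_z/|L| = -4/√20, so θ ≈ 153.43°.

θ ≈ 153.43°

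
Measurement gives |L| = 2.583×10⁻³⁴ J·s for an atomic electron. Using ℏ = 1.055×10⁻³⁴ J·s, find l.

|L|/ℏ = (2.583×10⁻³⁴)/(1.055×10⁻³⁴) ≈ 2.448.
Set l(l+1) = 5.99; the integer solution is l = 2.

l = 2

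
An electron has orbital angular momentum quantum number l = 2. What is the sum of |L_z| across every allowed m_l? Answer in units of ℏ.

Σ|L_z| = 6 ℏ

m_l ∈ {-2, -1, 0, 1, 2}.
Σ|m_l| = 2(1+2+…+2) = 6.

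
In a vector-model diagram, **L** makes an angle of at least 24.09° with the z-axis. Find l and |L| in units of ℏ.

cos²θ_min = l/(l+1) = 0.8334.
l = cos²θ/sin²θ ≈ 5.
Then |L| = ℏ√(5·6) = √30 ℏ.

l = 5, |L| = √30 ℏ ≈ 5.477ℏ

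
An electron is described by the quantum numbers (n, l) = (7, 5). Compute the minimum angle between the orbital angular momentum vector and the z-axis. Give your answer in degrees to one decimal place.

θ_min ≈ 24.1°

|L| = √(l(l+1)) ℏ = √30 ℏ.
The smallest angle corresponds to the largest L_z, i.e. m_l = l = 5, giving L_z = 5ℏ.
cos θ_min = 5/√30, so θ_min ≈ 24.1°.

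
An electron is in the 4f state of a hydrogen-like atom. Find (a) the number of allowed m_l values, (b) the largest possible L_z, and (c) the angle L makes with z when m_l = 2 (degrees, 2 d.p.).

The 4f subshell has l = 3.
There are 2l+1 = 7 values of m_l.
L_z,max = lℏ = 3ℏ.
For m_l = 2: cos θ = 2/√12, θ ≈ 54.74°.

7 values; L_z,max = 3ℏ; θ(m_l=2) ≈ 54.74°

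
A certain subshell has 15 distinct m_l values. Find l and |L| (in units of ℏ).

l = 7, |L| = 2√14 ℏ ≈ 7.483ℏ

15 = 2l + 1, so l = (15−1)/2 = 7.
|L| = ℏ√(l(l+1)) = ℏ√(7·8) = 2√14 ℏ.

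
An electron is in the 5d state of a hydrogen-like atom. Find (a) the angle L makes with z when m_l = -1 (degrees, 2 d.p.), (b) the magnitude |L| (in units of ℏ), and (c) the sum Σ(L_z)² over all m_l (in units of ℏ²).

θ(m_l=-1) ≈ 114.09°; |L| = √6 ℏ ≈ 2.449ℏ; Σ(L_z)² = 10 ℏ²

For 5d, l = 2.
For m_l = -1: cos θ = -1/√6, θ ≈ 114.09°.
|L| = ℏ√(2·3) = √6 ℏ ≈ 2.449ℏ.
Σ m_l² = 10, so Σ(L_z)² = 10 ℏ².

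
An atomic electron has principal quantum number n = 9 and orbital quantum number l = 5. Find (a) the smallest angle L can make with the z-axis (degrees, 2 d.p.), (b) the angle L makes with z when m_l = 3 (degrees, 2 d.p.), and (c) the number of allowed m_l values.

θ_min ≈ 24.09°; θ(m_l=3) ≈ 56.79°; 11 values

cos θ_min = 5/√30, so θ_min ≈ 24.09°.
For m_l = 3: cos θ = 3/√30, θ ≈ 56.79°.
There are 2l+1 = 11 values of m_l.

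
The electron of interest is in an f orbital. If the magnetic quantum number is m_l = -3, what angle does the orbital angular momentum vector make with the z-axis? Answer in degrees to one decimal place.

For an f orbital, l = 3.
|L| = √(l(l+1)) ℏ = 2√3 ℏ.
L_z = m_l ℏ = −3ℏ.
cos θ = L_z/|L| = -3/√12, so θ ≈ 150.0°.

θ ≈ 150.0°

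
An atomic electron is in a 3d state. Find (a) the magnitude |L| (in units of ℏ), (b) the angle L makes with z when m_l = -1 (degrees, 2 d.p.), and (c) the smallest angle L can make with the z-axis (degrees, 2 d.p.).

|L| = √6 ℏ ≈ 2.449ℏ; θ(m_l=-1) ≈ 114.09°; θ_min ≈ 35.26°

3d means n = 3, l = 2.
|L| = ℏ√(2·3) = √6 ℏ ≈ 2.449ℏ.
For m_l = -1: cos θ = -1/√6, θ ≈ 114.09°.
cos θ_min = 2/√6, so θ_min ≈ 35.26°.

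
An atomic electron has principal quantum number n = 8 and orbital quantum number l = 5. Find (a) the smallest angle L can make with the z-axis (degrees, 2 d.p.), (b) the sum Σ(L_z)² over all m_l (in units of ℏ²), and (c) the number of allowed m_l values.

cos θ_min = 5/√30, so θ_min ≈ 24.09°.
Σ m_l² = 110, so Σ(L_z)² = 110 ℏ².
There are 2l+1 = 11 values of m_l.

θ_min ≈ 24.09°; Σ(L_z)² = 110 ℏ²; 11 values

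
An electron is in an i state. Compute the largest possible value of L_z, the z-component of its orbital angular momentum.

For an i orbital, l = 6.
L_z = m_l ℏ with m_l ∈ {−6, …, 6}; the maximum is m_l = 6.

L_z,max = 6ℏ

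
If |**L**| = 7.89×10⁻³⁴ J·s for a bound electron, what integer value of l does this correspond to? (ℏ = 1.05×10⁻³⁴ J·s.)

In units of ℏ, |L| ≈ 7.514.
l(l+1) ≈ 7.514² ≈ 56.46, so l = 7.

l = 7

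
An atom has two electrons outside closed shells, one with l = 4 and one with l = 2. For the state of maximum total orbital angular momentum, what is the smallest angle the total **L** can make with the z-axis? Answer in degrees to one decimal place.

θ_min ≈ 22.2°

The total orbital quantum number L ranges from |l₁ − l₂| to l₁ + l₂ in integer steps.
So L can be 2, 3, 4, 5, 6.
The maximum is L = 6, with |L_tot| = ℏ√(6·7) = √42 ℏ.
The minimum angle with z is arccos(6/√42) ≈ 22.2°.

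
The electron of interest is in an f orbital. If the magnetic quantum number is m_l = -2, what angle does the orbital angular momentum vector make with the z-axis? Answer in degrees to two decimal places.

θ ≈ 125.26°

For an f orbital, l = 3.
|L| = ℏ√(l(l+1)) = 2√3 ℏ.
L_z = m_l ℏ = −2ℏ.
cos θ = L_z/|L| = -2/√12, so θ ≈ 125.26°.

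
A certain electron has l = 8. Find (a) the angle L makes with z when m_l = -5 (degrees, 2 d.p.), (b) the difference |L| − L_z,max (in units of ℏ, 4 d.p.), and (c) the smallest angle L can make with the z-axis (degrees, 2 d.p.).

θ(m_l=-5) ≈ 126.10°; |L|−L_z,max ≈ 0.4853ℏ; θ_min ≈ 19.47°

For m_l = -5: cos θ = -5/√72, θ ≈ 126.10°.
|L| − L_z,max = (6√2 − 8)ℏ ≈ 0.4853ℏ.
cos θ_min = 8/√72, so θ_min ≈ 19.47°.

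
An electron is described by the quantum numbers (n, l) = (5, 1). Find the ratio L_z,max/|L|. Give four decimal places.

|L| = √2 ℏ ≈ 1.4142ℏ, while L_z,max = lℏ = 1ℏ.
L_z,max/|L| = 1/√2 = 0.7071.

L_z,max/|L| = 0.7071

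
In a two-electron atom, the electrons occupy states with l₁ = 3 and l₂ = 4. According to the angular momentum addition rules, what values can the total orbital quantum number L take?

By the triangle rule, |l₁ − l₂| ≤ L ≤ l₁ + l₂.
L ∈ {1, 2, 3, 4, 5, 6, 7}.

L = 1, 2, 3, 4, 5, 6, 7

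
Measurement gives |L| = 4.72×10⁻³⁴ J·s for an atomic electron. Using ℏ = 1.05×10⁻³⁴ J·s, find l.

Dividing by ℏ: |L|/ℏ ≈ 4.495.
(|L|/ℏ)² = l(l+1) ≈ 20.21 ⇒ l = 4.

l = 4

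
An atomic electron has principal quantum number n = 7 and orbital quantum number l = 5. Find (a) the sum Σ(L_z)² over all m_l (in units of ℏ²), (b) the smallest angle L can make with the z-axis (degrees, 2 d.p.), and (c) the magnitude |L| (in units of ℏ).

Σ(L_z)² = 110 ℏ²; θ_min ≈ 24.09°; |L| = √30 ℏ ≈ 5.477ℏ

Σ m_l² = 110, so Σ(L_z)² = 110 ℏ².
cos θ_min = 5/√30, so θ_min ≈ 24.09°.
|L| = ℏ√(5·6) = √30 ℏ ≈ 5.477ℏ.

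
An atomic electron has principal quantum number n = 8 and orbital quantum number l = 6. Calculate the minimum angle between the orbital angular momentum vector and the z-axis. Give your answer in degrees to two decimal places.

θ_min ≈ 22.21°

|L| = ℏ√(l(l+1)) = √42 ℏ.
The smallest angle corresponds to the largest L_z, i.e. m_l = l = 6, giving L_z = 6ℏ.
cos θ_min = 6/√42, so θ_min ≈ 22.21°.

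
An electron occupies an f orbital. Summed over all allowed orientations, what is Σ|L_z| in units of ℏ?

Σ|L_z| = 12 ℏ

For an f orbital, l = 3.
m_l ∈ {-3, -2, -1, 0, 1, 2, 3}.
Σ|m_l| = 2·3(3+1)/2 = 12.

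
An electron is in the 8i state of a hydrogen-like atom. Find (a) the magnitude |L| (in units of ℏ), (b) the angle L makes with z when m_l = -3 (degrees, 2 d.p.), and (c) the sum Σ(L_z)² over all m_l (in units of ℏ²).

|L| = √42 ℏ ≈ 6.481ℏ; θ(m_l=-3) ≈ 117.58°; Σ(L_z)² = 182 ℏ²

For 8i, l = 6.
|L| = ℏ√(6·7) = √42 ℏ ≈ 6.481ℏ.
For m_l = -3: cos θ = -3/√42, θ ≈ 117.58°.
Σ m_l² = 182, so Σ(L_z)² = 182 ℏ².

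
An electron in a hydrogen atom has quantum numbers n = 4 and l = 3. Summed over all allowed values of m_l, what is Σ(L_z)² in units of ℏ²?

Σ(L_z)² = 28 ℏ²

m_l runs from −3 to 3, i.e. {-3, -2, -1, 0, 1, 2, 3}.
Σ m_l² = 2·(1 + 4 + 9) = 28.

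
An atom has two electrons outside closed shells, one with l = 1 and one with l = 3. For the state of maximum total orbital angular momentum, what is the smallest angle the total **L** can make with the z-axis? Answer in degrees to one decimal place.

θ_min ≈ 26.6°

L runs from |1 − 3| = 2 to 1 + 3 = 4.
L ∈ {2, 3, 4}.
The maximum is L = 4, with |L_tot| = ℏ√(4·5) = 2√5 ℏ.
The minimum angle with z is arccos(4/√20) ≈ 26.6°.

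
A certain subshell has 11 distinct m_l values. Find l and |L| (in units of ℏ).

l = 5, |L| = √30 ℏ ≈ 5.477ℏ

2l + 1 = 11 ⇒ l = 5.
Then |L| = √(l(l+1)) ℏ = √30 ℏ.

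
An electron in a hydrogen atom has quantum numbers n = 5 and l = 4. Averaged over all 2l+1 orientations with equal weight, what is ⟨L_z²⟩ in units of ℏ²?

⟨L_z²⟩ = 6.667 ℏ²

The allowed m_l values are -4, -3, -2, -1, 0, 1, 2, 3, 4.
Average of L_z² over 9 states: 60/9 ℏ² = 6.667 ℏ².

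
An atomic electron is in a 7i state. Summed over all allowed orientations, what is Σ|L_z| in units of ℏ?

Σ|L_z| = 42 ℏ

7i means n = 7, l = 6.
m_l ∈ {-6, -5, -4, -3, -2, -1, 0, 1, 2, 3, 4, 5, 6}.
Σ|m_l| = 2·6(6+1)/2 = 42.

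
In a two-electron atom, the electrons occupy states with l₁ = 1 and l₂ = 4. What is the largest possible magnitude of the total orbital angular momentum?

By the triangle rule, |l₁ − l₂| ≤ L ≤ l₁ + l₂.
L ∈ {3, 4, 5}.
The largest magnitude corresponds to L = 5: |L_tot| = ℏ√(5·6) = √30 ℏ.

|L_tot|_max = √30 ℏ ≈ 5.477ℏ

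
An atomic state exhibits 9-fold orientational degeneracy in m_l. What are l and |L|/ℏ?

9 = 2l + 1, so l = (9−1)/2 = 4.
|L| = ℏ√(l(l+1)) = ℏ√(4·5) = 2√5 ℏ.

l = 4, |L| = 2√5 ℏ ≈ 4.472ℏ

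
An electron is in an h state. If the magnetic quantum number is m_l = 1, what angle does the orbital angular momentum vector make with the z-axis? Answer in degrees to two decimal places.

For an h orbital, l = 5.
|L|² = l(l+1)ℏ² = 30ℏ², so |L| = √30 ℏ.
L_z = m_l ℏ = 1ℏ.
cos θ = L_z/|L| = 1/√30, so θ ≈ 79.48°.

θ ≈ 79.48°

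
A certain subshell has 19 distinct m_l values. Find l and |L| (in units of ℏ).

l = 9, |L| = 3√10 ℏ ≈ 9.487ℏ

2l + 1 = 19 ⇒ l = 9.
|L| = ℏ√(l(l+1)) = ℏ√(9·10) = 3√10 ℏ.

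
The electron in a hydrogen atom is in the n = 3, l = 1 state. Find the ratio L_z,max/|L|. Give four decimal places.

|L| = √2 ℏ ≈ 1.4142ℏ, while L_z,max = lℏ = 1ℏ.
L_z,max/|L| = 1/√2 = 0.7071.

L_z,max/|L| = 0.7071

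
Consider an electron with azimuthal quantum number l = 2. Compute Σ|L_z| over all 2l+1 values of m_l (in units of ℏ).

Σ|L_z| = 6 ℏ

The allowed m_l values are -2, -1, 0, 1, 2.
Σ|m_l| = 2·2(2+1)/2 = 6.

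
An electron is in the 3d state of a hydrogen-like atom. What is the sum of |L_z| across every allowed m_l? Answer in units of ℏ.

Σ|L_z| = 6 ℏ

The 3d subshell has l = 2.
The allowed m_l values are -2, -1, 0, 1, 2.
Σ|m_l| = l(l+1) = 6.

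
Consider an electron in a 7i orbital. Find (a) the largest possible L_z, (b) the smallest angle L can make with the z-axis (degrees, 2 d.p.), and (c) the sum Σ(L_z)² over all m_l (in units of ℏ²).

7i means n = 7, l = 6.
L_z,max = lℏ = 6ℏ.
cos θ_min = 6/√42, so θ_min ≈ 22.21°.
Σ m_l² = 182, so Σ(L_z)² = 182 ℏ².

L_z,max = 6ℏ; θ_min ≈ 22.21°; Σ(L_z)² = 182 ℏ²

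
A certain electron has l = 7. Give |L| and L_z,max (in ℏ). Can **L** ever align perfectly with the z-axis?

No: L_z,max = 7ℏ < |L| = 2√14 ℏ ≈ 7.483ℏ

|L| = 2√14 ℏ ≈ 7.4833ℏ, while L_z,max = lℏ = 7ℏ.
Since |L| > L_z,max, the vector can never point exactly along z; the closest it comes is θ_min = arccos(7/√56) ≈ 20.7°.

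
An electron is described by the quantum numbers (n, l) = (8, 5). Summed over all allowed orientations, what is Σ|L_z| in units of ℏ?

Σ|L_z| = 30 ℏ

m_l ∈ {-5, -4, -3, -2, -1, 0, 1, 2, 3, 4, 5}.
Σ|m_l| = l(l+1) = 30.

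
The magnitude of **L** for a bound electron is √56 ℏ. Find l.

Since |L|² = l(l+1)ℏ², l(l+1) = 56.
l² + l − 56 = 0 ⇒ l = 7.

l = 7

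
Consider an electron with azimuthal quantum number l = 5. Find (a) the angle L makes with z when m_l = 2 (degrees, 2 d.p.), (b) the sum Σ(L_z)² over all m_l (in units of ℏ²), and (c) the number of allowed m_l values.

θ(m_l=2) ≈ 68.58°; Σ(L_z)² = 110 ℏ²; 11 values

For m_l = 2: cos θ = 2/√30, θ ≈ 68.58°.
Σ m_l² = 110, so Σ(L_z)² = 110 ℏ².
There are 2l+1 = 11 values of m_l.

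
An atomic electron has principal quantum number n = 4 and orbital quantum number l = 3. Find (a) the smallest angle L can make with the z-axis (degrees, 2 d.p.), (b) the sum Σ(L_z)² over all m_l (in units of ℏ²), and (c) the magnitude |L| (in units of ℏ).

cos θ_min = 3/√12, so θ_min ≈ 30.00°.
Σ m_l² = 28, so Σ(L_z)² = 28 ℏ².
|L| = ℏ√(3·4) = 2√3 ℏ ≈ 3.464ℏ.

θ_min ≈ 30.00°; Σ(L_z)² = 28 ℏ²; |L| = 2√3 ℏ ≈ 3.464ℏ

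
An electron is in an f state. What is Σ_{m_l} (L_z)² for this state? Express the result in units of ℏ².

Σ(L_z)² = 28 ℏ²

The letter f corresponds to l = 3.
The allowed m_l values are -3, -2, -1, 0, 1, 2, 3.
Σ m_l² = l(l+1)(2l+1)/3 = 3·4·7/3 = 28.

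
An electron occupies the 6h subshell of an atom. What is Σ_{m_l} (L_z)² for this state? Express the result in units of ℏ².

For 6h, l = 5.
m_l ∈ {-5, -4, -3, -2, -1, 0, 1, 2, 3, 4, 5}.
Σ m_l² = l(l+1)(2l+1)/3 = 5·6·11/3 = 110.

Σ(L_z)² = 110 ℏ²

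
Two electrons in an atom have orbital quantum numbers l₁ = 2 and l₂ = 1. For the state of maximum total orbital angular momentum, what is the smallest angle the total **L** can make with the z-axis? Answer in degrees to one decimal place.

L runs from |2 − 1| = 1 to 2 + 1 = 3.
L ∈ {1, 2, 3}.
The maximum is L = 3, with |L_tot| = ℏ√(3·4) = 2√3 ℏ.
The minimum angle with z is arccos(3/√12) ≈ 30.0°.

θ_min ≈ 30.0°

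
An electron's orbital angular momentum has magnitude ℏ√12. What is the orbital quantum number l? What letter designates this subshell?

l = 3 (f orbital)

(|L|/ℏ)² = l(l+1) = 12.
The positive root is l = 3.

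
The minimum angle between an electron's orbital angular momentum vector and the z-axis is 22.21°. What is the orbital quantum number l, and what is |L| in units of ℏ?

l = 6, |L| = √42 ℏ ≈ 6.481ℏ

At minimum angle, m_l = l, so cos θ = l/√(l(l+1)); cos²θ = l/(l+1) = 0.8571.
l = cos²θ/sin²θ ≈ 6.
Then |L| = ℏ√(6·7) = √42 ℏ.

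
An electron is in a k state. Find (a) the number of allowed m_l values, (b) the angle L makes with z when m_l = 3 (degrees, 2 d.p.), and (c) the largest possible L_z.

For a k orbital, l = 7.
There are 2l+1 = 15 values of m_l.
For m_l = 3: cos θ = 3/√56, θ ≈ 66.37°.
L_z,max = lℏ = 7ℏ.

15 values; θ(m_l=3) ≈ 66.37°; L_z,max = 7ℏ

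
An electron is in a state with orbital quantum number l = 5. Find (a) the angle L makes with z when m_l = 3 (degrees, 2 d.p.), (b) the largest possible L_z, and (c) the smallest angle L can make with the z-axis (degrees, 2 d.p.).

For m_l = 3: cos θ = 3/√30, θ ≈ 56.79°.
L_z,max = lℏ = 5ℏ.
cos θ_min = 5/√30, so θ_min ≈ 24.09°.

θ(m_l=3) ≈ 56.79°; L_z,max = 5ℏ; θ_min ≈ 24.09°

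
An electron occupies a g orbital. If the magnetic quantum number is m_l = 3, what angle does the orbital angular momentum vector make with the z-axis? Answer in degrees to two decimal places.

θ ≈ 47.87°

A g state has l = 4.
|L| = ℏ√(l(l+1)) = 2√5 ℏ.
L_z = m_l ℏ = 3ℏ.
cos θ = L_z/|L| = 3/√20, so θ ≈ 47.87°.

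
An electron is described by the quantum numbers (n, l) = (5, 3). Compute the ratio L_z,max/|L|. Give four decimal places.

|L| = 2√3 ℏ ≈ 3.4641ℏ, while L_z,max = lℏ = 3ℏ.
L_z,max/|L| = 3/√12 = 0.8660.

L_z,max/|L| = 0.8660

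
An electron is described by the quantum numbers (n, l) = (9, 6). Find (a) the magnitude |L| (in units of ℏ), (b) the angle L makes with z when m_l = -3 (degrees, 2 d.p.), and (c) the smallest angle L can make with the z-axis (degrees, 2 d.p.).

|L| = ℏ√(6·7) = √42 ℏ ≈ 6.481ℏ.
For m_l = -3: cos θ = -3/√42, θ ≈ 117.58°.
cos θ_min = 6/√42, so θ_min ≈ 22.21°.

|L| = √42 ℏ ≈ 6.481ℏ; θ(m_l=-3) ≈ 117.58°; θ_min ≈ 22.21°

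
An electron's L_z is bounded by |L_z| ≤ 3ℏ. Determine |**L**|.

L_z,max = lℏ, so l = 3.
|L| = √(l(l+1)) ℏ = 2√3 ℏ.

|L| = 2√3 ℏ ≈ 3.464ℏ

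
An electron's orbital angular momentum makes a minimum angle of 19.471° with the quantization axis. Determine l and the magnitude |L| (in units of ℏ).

l = 8, |L| = 6√2 ℏ ≈ 8.485ℏ

cos²θ_min = l/(l+1) = 0.8889.
Thus l = 0.8889/(1 − 0.8889) ≈ 8.
Then |L| = ℏ√(8·9) = 6√2 ℏ.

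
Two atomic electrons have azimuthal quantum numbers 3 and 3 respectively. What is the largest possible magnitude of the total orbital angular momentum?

L runs from |3 − 3| = 0 to 3 + 3 = 6.
Allowed values: L = 0, 1, 2, 3, 4, 5, 6.
The largest magnitude corresponds to L = 6: |L_tot| = ℏ√(6·7) = √42 ℏ.

|L_tot|_max = √42 ℏ ≈ 6.481ℏ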